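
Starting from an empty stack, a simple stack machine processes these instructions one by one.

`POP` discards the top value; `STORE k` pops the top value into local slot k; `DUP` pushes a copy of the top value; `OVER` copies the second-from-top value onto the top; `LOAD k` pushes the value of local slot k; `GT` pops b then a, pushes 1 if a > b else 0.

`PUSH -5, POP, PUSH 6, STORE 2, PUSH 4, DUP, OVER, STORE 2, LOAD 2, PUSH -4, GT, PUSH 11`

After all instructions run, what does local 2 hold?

PUSH -5 : -5
POP     : (empty)
PUSH 6  : 6
STORE 2 : (empty)
PUSH 4  : 4
DUP     : 4 4
OVER    : 4 4 4
STORE 2 : 4 4
LOAD 2  : 4 4 4
PUSH -4 : 4 4 4 -4
GT      : 4 4 1
PUSH 11 : 4 4 1 11

4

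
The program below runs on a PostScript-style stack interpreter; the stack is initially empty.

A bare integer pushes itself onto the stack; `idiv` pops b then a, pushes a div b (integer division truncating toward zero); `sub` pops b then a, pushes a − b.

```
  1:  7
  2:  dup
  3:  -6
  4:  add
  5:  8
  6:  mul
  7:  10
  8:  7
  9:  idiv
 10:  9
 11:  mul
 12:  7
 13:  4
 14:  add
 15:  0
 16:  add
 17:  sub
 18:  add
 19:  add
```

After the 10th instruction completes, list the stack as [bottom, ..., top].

7    : 7
dup  : 7 7
-6   : 7 7 -6
add  : 7 1
8    : 7 1 8
mul  : 7 8
10   : 7 8 10
7    : 7 8 10 7
idiv : 7 8 1
9    : 7 8 1 9

[7, 8, 1, 9]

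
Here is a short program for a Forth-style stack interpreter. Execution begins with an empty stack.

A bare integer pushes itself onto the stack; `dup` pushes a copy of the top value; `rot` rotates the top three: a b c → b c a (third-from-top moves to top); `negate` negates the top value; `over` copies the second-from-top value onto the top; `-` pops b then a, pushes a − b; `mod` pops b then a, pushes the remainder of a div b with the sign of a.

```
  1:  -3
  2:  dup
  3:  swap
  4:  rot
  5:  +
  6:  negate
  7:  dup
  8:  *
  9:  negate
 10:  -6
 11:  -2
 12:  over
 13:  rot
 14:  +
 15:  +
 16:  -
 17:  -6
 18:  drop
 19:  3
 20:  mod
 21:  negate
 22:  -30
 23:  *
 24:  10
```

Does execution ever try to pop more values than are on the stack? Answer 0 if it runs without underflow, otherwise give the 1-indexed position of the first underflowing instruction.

4

-3   : [-3]
dup  : [-3, -3]
swap : [-3, -3]
rot  — needs 3 operands, stack has 2 → underflow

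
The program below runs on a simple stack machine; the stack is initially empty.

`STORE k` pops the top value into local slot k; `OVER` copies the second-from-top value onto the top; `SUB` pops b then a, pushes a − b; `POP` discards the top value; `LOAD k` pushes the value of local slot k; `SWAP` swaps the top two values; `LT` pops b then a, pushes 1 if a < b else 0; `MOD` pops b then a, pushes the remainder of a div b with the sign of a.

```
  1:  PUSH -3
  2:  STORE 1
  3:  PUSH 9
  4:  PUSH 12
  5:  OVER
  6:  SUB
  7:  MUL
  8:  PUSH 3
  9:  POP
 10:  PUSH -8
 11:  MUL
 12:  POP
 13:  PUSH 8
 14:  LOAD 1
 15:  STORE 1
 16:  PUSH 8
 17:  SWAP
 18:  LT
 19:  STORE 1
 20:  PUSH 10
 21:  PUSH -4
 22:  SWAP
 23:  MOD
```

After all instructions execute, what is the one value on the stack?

-4

PUSH -3 -> [-3]
STORE 1 -> []
PUSH 9  -> [9]
PUSH 12 -> [9, 12]
OVER    -> [9, 12, 9]
SUB     -> [9, 3]
MUL     -> [27]
PUSH 3  -> [27, 3]
POP     -> [27]
PUSH -8 -> [27, -8]
MUL     -> [-216]
POP     -> []
PUSH 8  -> [8]
LOAD 1  -> [8, -3]
STORE 1 -> [8]
PUSH 8  -> [8, 8]
SWAP    -> [8, 8]
LT      -> [0]
STORE 1 -> []
PUSH 10 -> [10]
PUSH -4 -> [10, -4]
SWAP    -> [-4, 10]
MOD     -> [-4]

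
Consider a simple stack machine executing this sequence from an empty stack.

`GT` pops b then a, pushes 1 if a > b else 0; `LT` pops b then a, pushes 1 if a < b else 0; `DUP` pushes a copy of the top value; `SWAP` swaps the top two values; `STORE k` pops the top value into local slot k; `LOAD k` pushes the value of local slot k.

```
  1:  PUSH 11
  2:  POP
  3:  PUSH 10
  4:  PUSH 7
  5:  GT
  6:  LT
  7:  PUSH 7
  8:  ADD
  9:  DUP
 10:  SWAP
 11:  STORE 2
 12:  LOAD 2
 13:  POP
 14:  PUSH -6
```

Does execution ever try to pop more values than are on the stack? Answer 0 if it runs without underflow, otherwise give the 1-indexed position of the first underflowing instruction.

6

PUSH 11 -> 11
POP     -> (empty)
PUSH 10 -> 10
PUSH 7  -> 10 7
GT      -> 1
LT  — needs 2 operands, stack has 1 → underflow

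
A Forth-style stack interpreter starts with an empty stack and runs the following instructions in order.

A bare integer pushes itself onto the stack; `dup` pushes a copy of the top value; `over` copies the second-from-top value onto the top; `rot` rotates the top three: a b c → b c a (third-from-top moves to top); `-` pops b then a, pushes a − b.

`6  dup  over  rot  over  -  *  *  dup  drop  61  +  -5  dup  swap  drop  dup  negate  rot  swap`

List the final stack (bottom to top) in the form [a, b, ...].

[-5, 61, 5]

6       6
dup     6 6
over    6 6 6
rot     6 6 6
over    6 6 6 6
-       6 6 0
*       6 0
*       0
dup     0 0
drop    0
61      0 61
+       61
-5      61 -5
dup     61 -5 -5
swap    61 -5 -5
drop    61 -5
dup     61 -5 -5
negate  61 -5 5
rot     -5 5 61
swap    -5 61 5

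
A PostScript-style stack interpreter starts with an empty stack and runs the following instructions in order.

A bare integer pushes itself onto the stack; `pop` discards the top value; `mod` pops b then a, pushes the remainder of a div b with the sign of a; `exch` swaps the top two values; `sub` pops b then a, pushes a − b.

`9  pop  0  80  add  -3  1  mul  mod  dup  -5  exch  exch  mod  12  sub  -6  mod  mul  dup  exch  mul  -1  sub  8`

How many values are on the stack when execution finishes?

2

9    -> [9]
pop  -> []
0    -> [0]
80   -> [0, 80]
add  -> [80]
-3   -> [80, -3]
1    -> [80, -3, 1]
mul  -> [80, -3]
mod  -> [2]
dup  -> [2, 2]
-5   -> [2, 2, -5]
exch -> [2, -5, 2]
exch -> [2, 2, -5]
mod  -> [2, 2]
12   -> [2, 2, 12]
sub  -> [2, -10]
-6   -> [2, -10, -6]
mod  -> [2, -4]
mul  -> [-8]
dup  -> [-8, -8]
exch -> [-8, -8]
mul  -> [64]
-1   -> [64, -1]
sub  -> [65]
8    -> [65, 8]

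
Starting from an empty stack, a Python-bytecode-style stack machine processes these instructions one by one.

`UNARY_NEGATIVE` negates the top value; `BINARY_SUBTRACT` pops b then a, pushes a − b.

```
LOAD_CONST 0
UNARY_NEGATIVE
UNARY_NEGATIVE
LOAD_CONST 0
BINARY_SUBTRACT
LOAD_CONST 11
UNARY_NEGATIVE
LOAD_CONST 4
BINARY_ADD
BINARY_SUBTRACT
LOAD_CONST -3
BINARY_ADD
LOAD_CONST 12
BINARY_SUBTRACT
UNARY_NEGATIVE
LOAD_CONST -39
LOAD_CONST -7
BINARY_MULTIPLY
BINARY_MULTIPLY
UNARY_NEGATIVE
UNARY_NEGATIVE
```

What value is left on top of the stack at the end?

LOAD_CONST 0     [0]
UNARY_NEGATIVE   [0]
UNARY_NEGATIVE   [0]
LOAD_CONST 0     [0, 0]
BINARY_SUBTRACT  [0]
LOAD_CONST 11    [0, 11]
UNARY_NEGATIVE   [0, -11]
LOAD_CONST 4     [0, -11, 4]
BINARY_ADD       [0, -7]
BINARY_SUBTRACT  [7]
LOAD_CONST -3    [7, -3]
BINARY_ADD       [4]
LOAD_CONST 12    [4, 12]
BINARY_SUBTRACT  [-8]
UNARY_NEGATIVE   [8]
LOAD_CONST -39   [8, -39]
LOAD_CONST -7    [8, -39, -7]
BINARY_MULTIPLY  [8, 273]
BINARY_MULTIPLY  [2184]
UNARY_NEGATIVE   [-2184]
UNARY_NEGATIVE   [2184]

2184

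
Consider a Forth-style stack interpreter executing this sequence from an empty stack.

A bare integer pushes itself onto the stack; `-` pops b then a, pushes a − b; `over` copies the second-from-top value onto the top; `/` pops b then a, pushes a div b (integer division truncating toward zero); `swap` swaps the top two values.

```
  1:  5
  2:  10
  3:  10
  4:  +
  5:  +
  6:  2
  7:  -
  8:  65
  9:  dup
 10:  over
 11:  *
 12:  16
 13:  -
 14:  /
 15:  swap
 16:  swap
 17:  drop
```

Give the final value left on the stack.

23

5    → 5
10   → 5 10
10   → 5 10 10
+    → 5 20
+    → 25
2    → 25 2
-    → 23
65   → 23 65
dup  → 23 65 65
over → 23 65 65 65
*    → 23 65 4225
16   → 23 65 4225 16
-    → 23 65 4209
/    → 23 0
swap → 0 23
swap → 23 0
drop → 23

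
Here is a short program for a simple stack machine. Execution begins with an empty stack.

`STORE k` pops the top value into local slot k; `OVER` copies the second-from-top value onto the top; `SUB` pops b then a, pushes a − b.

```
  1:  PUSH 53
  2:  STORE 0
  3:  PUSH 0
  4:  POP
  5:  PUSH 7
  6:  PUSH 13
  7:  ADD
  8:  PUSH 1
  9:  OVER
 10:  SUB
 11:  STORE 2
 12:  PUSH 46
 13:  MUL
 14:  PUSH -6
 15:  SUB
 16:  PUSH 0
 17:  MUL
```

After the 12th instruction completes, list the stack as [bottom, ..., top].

[20, 46]

PUSH 53 → 53
STORE 0 → (empty)
PUSH 0  → 0
POP     → (empty)
PUSH 7  → 7
PUSH 13 → 7 13
ADD     → 20
PUSH 1  → 20 1
OVER    → 20 1 20
SUB     → 20 -19
STORE 2 → 20
PUSH 46 → 20 46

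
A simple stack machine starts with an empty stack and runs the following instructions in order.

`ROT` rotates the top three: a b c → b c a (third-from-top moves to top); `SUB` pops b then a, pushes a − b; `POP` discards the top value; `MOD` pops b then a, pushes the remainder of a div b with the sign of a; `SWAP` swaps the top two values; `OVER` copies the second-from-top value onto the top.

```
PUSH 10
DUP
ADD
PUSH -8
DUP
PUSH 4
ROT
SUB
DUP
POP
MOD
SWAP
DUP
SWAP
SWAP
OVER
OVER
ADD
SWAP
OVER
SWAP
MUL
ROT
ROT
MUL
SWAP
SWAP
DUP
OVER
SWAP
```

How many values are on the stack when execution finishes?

5

PUSH 10 -> [10]
DUP     -> [10, 10]
ADD     -> [20]
PUSH -8 -> [20, -8]
DUP     -> [20, -8, -8]
PUSH 4  -> [20, -8, -8, 4]
ROT     -> [20, -8, 4, -8]
SUB     -> [20, -8, 12]
DUP     -> [20, -8, 12, 12]
POP     -> [20, -8, 12]
MOD     -> [20, -8]
SWAP    -> [-8, 20]
DUP     -> [-8, 20, 20]
SWAP    -> [-8, 20, 20]
SWAP    -> [-8, 20, 20]
OVER    -> [-8, 20, 20, 20]
OVER    -> [-8, 20, 20, 20, 20]
ADD     -> [-8, 20, 20, 40]
SWAP    -> [-8, 20, 40, 20]
OVER    -> [-8, 20, 40, 20, 40]
SWAP    -> [-8, 20, 40, 40, 20]
MUL     -> [-8, 20, 40, 800]
ROT     -> [-8, 40, 800, 20]
ROT     -> [-8, 800, 20, 40]
MUL     -> [-8, 800, 800]
SWAP    -> [-8, 800, 800]
SWAP    -> [-8, 800, 800]
DUP     -> [-8, 800, 800, 800]
OVER    -> [-8, 800, 800, 800, 800]
SWAP    -> [-8, 800, 800, 800, 800]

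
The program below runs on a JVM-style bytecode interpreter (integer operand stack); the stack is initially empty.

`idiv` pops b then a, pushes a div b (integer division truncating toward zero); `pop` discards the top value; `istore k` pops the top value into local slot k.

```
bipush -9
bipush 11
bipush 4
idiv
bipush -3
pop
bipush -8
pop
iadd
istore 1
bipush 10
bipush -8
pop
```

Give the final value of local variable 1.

bipush -9  [-9]
bipush 11  [-9, 11]
bipush 4   [-9, 11, 4]
idiv       [-9, 2]
bipush -3  [-9, 2, -3]
pop        [-9, 2]
bipush -8  [-9, 2, -8]
pop        [-9, 2]
iadd       [-7]
istore 1   []
bipush 10  [10]
bipush -8  [10, -8]
pop        [10]

-7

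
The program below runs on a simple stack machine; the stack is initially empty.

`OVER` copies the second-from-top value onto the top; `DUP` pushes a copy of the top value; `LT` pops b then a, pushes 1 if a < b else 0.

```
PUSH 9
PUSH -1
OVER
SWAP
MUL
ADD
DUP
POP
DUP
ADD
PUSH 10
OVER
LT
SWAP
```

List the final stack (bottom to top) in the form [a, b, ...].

[0, 0]

PUSH 9  → [9]
PUSH -1 → [9, -1]
OVER    → [9, -1, 9]
SWAP    → [9, 9, -1]
MUL     → [9, -9]
ADD     → [0]
DUP     → [0, 0]
POP     → [0]
DUP     → [0, 0]
ADD     → [0]
PUSH 10 → [0, 10]
OVER    → [0, 10, 0]
LT      → [0, 0]
SWAP    → [0, 0]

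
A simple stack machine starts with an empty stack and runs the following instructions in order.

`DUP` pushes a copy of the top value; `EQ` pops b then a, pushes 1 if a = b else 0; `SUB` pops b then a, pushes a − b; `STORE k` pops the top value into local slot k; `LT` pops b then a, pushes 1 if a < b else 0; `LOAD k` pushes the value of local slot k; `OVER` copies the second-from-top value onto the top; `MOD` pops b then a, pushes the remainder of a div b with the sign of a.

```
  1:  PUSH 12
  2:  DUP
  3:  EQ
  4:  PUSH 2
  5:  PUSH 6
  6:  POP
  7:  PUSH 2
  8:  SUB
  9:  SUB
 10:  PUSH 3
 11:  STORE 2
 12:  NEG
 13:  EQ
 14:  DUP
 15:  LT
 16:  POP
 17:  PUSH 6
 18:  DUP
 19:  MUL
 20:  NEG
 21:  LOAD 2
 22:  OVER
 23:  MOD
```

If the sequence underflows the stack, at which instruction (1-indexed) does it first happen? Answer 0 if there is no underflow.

13

PUSH 12 : 12
DUP     : 12 12
EQ      : 1
PUSH 2  : 1 2
PUSH 6  : 1 2 6
POP     : 1 2
PUSH 2  : 1 2 2
SUB     : 1 0
SUB     : 1
PUSH 3  : 1 3
STORE 2 : 1
NEG     : -1
EQ  — needs 2 operands, stack has 1 → underflow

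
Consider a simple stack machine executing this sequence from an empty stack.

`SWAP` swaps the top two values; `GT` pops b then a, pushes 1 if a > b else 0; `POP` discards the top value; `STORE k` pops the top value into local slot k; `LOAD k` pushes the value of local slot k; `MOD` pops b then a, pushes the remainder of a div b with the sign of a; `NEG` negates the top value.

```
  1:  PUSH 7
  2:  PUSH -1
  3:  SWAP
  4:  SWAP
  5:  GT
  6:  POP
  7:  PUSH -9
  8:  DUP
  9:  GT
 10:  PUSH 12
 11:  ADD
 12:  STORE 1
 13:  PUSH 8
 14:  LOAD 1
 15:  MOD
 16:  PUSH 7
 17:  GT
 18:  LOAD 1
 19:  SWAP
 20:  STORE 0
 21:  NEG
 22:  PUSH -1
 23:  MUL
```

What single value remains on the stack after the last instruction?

PUSH 7  → 7
PUSH -1 → 7 -1
SWAP    → -1 7
SWAP    → 7 -1
GT      → 1
POP     → (empty)
PUSH -9 → -9
DUP     → -9 -9
GT      → 0
PUSH 12 → 0 12
ADD     → 12
STORE 1 → (empty)
PUSH 8  → 8
LOAD 1  → 8 12
MOD     → 8
PUSH 7  → 8 7
GT      → 1
LOAD 1  → 1 12
SWAP    → 12 1
STORE 0 → 12
NEG     → -12
PUSH -1 → -12 -1
MUL     → 12

12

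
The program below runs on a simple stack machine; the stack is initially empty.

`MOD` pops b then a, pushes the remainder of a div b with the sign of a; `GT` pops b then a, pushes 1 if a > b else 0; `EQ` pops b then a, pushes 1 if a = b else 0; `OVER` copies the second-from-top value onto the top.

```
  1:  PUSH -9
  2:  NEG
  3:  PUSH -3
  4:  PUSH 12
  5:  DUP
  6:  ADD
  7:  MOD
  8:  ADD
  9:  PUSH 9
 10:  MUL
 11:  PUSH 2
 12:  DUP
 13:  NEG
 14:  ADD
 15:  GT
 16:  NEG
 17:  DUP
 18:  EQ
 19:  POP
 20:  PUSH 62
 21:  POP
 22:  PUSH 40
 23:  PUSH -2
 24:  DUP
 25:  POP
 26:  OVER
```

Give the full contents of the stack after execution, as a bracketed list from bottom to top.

PUSH -9 -> -9
NEG     -> 9
PUSH -3 -> 9 -3
PUSH 12 -> 9 -3 12
DUP     -> 9 -3 12 12
ADD     -> 9 -3 24
MOD     -> 9 -3
ADD     -> 6
PUSH 9  -> 6 9
MUL     -> 54
PUSH 2  -> 54 2
DUP     -> 54 2 2
NEG     -> 54 2 -2
ADD     -> 54 0
GT      -> 1
NEG     -> -1
DUP     -> -1 -1
EQ      -> 1
POP     -> (empty)
PUSH 62 -> 62
POP     -> (empty)
PUSH 40 -> 40
PUSH -2 -> 40 -2
DUP     -> 40 -2 -2
POP     -> 40 -2
OVER    -> 40 -2 40

[40, -2, 40]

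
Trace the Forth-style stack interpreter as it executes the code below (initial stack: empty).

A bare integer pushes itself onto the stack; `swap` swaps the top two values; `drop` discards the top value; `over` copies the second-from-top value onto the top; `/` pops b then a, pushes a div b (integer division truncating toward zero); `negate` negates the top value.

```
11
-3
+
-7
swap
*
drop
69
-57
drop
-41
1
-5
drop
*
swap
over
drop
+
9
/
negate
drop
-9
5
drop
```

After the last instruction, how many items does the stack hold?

1

11     → 11
-3     → 11 -3
+      → 8
-7     → 8 -7
swap   → -7 8
*      → -56
drop   → (empty)
69     → 69
-57    → 69 -57
drop   → 69
-41    → 69 -41
1      → 69 -41 1
-5     → 69 -41 1 -5
drop   → 69 -41 1
*      → 69 -41
swap   → -41 69
over   → -41 69 -41
drop   → -41 69
+      → 28
9      → 28 9
/      → 3
negate → -3
drop   → (empty)
-9     → -9
5      → -9 5
drop   → -9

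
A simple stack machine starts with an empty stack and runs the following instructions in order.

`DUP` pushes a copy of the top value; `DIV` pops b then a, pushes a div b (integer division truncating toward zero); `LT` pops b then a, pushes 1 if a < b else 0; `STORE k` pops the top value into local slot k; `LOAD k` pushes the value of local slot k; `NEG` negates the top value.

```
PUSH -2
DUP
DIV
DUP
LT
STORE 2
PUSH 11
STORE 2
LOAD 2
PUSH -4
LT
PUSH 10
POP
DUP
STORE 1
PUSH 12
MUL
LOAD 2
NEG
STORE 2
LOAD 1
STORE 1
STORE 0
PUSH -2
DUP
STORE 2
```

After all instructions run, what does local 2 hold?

PUSH -2 : [-2]
DUP     : [-2, -2]
DIV     : [1]
DUP     : [1, 1]
LT      : [0]
STORE 2 : []
PUSH 11 : [11]
STORE 2 : []
LOAD 2  : [11]
PUSH -4 : [11, -4]
LT      : [0]
PUSH 10 : [0, 10]
POP     : [0]
DUP     : [0, 0]
STORE 1 : [0]
PUSH 12 : [0, 12]
MUL     : [0]
LOAD 2  : [0, 11]
NEG     : [0, -11]
STORE 2 : [0]
LOAD 1  : [0, 0]
STORE 1 : [0]
STORE 0 : []
PUSH -2 : [-2]
DUP     : [-2, -2]
STORE 2 : [-2]

-2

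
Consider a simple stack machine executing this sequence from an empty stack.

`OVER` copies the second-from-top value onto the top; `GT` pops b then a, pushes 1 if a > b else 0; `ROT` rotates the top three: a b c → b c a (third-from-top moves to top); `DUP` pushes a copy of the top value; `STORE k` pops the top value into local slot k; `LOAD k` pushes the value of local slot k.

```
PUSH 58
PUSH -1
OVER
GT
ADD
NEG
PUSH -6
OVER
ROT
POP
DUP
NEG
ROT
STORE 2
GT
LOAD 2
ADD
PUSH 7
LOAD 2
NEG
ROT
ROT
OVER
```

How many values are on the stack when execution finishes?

PUSH 58 → [58]
PUSH -1 → [58, -1]
OVER    → [58, -1, 58]
GT      → [58, 0]
ADD     → [58]
NEG     → [-58]
PUSH -6 → [-58, -6]
OVER    → [-58, -6, -58]
ROT     → [-6, -58, -58]
POP     → [-6, -58]
DUP     → [-6, -58, -58]
NEG     → [-6, -58, 58]
ROT     → [-58, 58, -6]
STORE 2 → [-58, 58]
GT      → [0]
LOAD 2  → [0, -6]
ADD     → [-6]
PUSH 7  → [-6, 7]
LOAD 2  → [-6, 7, -6]
NEG     → [-6, 7, 6]
ROT     → [7, 6, -6]
ROT     → [6, -6, 7]
OVER    → [6, -6, 7, -6]

4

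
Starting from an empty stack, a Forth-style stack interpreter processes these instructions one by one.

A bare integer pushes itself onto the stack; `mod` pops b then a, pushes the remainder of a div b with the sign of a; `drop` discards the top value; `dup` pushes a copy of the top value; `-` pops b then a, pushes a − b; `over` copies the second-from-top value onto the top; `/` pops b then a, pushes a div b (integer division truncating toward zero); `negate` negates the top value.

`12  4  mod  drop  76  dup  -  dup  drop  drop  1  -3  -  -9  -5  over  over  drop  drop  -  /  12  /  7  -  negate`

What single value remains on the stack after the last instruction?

12     -> 12
4      -> 12 4
mod    -> 0
drop   -> (empty)
76     -> 76
dup    -> 76 76
-      -> 0
dup    -> 0 0
drop   -> 0
drop   -> (empty)
1      -> 1
-3     -> 1 -3
-      -> 4
-9     -> 4 -9
-5     -> 4 -9 -5
over   -> 4 -9 -5 -9
over   -> 4 -9 -5 -9 -5
drop   -> 4 -9 -5 -9
drop   -> 4 -9 -5
-      -> 4 -4
/      -> -1
12     -> -1 12
/      -> 0
7      -> 0 7
-      -> -7
negate -> 7

7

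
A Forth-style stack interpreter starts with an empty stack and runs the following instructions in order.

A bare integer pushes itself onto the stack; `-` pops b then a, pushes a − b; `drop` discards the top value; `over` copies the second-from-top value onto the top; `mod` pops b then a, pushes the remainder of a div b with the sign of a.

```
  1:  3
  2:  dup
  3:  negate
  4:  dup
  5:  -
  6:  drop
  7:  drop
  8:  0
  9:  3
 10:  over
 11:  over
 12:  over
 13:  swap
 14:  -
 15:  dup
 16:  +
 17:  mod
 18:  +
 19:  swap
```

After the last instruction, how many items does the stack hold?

2

3      -> 3
dup    -> 3 3
negate -> 3 -3
dup    -> 3 -3 -3
-      -> 3 0
drop   -> 3
drop   -> (empty)
0      -> 0
3      -> 0 3
over   -> 0 3 0
over   -> 0 3 0 3
over   -> 0 3 0 3 0
swap   -> 0 3 0 0 3
-      -> 0 3 0 -3
dup    -> 0 3 0 -3 -3
+      -> 0 3 0 -6
mod    -> 0 3 0
+      -> 0 3
swap   -> 3 0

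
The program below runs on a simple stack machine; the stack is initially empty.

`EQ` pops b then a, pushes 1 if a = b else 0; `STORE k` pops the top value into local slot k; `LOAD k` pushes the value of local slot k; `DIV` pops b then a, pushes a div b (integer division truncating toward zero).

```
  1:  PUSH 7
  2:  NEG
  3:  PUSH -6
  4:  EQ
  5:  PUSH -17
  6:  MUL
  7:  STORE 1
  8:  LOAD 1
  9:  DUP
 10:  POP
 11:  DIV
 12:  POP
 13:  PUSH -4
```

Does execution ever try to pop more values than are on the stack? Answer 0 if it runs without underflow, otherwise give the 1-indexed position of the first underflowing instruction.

PUSH 7   → 7
NEG      → -7
PUSH -6  → -7 -6
EQ       → 0
PUSH -17 → 0 -17
MUL      → 0
STORE 1  → (empty)
LOAD 1   → 0
DUP      → 0 0
POP      → 0
DIV  — needs 2 operands, stack has 1 → underflow

11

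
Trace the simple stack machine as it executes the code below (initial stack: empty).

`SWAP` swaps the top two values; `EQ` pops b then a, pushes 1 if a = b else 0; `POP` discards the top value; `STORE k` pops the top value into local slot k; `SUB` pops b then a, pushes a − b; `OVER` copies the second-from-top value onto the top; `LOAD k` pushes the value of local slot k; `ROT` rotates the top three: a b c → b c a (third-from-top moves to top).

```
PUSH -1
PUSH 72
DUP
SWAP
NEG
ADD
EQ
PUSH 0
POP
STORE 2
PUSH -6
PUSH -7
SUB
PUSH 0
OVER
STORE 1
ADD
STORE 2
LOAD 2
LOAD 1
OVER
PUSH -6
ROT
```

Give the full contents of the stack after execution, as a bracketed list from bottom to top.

PUSH -1 -> -1
PUSH 72 -> -1 72
DUP     -> -1 72 72
SWAP    -> -1 72 72
NEG     -> -1 72 -72
ADD     -> -1 0
EQ      -> 0
PUSH 0  -> 0 0
POP     -> 0
STORE 2 -> (empty)
PUSH -6 -> -6
PUSH -7 -> -6 -7
SUB     -> 1
PUSH 0  -> 1 0
OVER    -> 1 0 1
STORE 1 -> 1 0
ADD     -> 1
STORE 2 -> (empty)
LOAD 2  -> 1
LOAD 1  -> 1 1
OVER    -> 1 1 1
PUSH -6 -> 1 1 1 -6
ROT     -> 1 1 -6 1

[1, 1, -6, 1]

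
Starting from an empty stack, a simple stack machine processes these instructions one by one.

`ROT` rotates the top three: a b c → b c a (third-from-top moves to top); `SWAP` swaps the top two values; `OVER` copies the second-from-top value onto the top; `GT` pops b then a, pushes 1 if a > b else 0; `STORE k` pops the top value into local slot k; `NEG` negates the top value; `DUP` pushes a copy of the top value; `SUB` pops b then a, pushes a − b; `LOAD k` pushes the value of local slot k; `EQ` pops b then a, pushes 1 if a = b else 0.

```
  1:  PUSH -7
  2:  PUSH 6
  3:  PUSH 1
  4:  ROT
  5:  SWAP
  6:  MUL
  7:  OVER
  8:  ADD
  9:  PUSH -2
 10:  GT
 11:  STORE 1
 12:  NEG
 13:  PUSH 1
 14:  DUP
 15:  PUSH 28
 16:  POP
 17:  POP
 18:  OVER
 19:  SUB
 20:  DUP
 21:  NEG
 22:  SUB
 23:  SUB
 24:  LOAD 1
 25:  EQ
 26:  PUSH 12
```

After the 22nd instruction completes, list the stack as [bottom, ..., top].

PUSH -7 -> -7
PUSH 6  -> -7 6
PUSH 1  -> -7 6 1
ROT     -> 6 1 -7
SWAP    -> 6 -7 1
MUL     -> 6 -7
OVER    -> 6 -7 6
ADD     -> 6 -1
PUSH -2 -> 6 -1 -2
GT      -> 6 1
STORE 1 -> 6
NEG     -> -6
PUSH 1  -> -6 1
DUP     -> -6 1 1
PUSH 28 -> -6 1 1 28
POP     -> -6 1 1
POP     -> -6 1
OVER    -> -6 1 -6
SUB     -> -6 7
DUP     -> -6 7 7
NEG     -> -6 7 -7
SUB     -> -6 14

[-6, 14]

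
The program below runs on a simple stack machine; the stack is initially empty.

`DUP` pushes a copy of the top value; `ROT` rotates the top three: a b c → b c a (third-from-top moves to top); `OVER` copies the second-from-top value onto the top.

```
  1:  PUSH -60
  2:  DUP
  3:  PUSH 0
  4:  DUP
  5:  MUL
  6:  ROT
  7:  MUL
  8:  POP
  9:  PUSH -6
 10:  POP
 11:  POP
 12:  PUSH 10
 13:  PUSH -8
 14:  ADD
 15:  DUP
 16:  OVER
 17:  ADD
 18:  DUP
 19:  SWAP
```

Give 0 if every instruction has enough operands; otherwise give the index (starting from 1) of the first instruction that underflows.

0

PUSH -60 → [-60]
DUP      → [-60, -60]
PUSH 0   → [-60, -60, 0]
DUP      → [-60, -60, 0, 0]
MUL      → [-60, -60, 0]
ROT      → [-60, 0, -60]
MUL      → [-60, 0]
POP      → [-60]
PUSH -6  → [-60, -6]
POP      → [-60]
POP      → []
PUSH 10  → [10]
PUSH -8  → [10, -8]
ADD      → [2]
DUP      → [2, 2]
OVER     → [2, 2, 2]
ADD      → [2, 4]
DUP      → [2, 4, 4]
SWAP     → [2, 4, 4]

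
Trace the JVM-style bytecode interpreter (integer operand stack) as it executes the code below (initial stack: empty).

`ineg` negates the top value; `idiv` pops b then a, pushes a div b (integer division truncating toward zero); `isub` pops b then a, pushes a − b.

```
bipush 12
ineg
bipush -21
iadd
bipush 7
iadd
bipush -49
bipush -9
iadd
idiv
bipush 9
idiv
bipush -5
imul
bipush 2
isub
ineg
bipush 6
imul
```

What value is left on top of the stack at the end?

bipush 12  -> [12]
ineg       -> [-12]
bipush -21 -> [-12, -21]
iadd       -> [-33]
bipush 7   -> [-33, 7]
iadd       -> [-26]
bipush -49 -> [-26, -49]
bipush -9  -> [-26, -49, -9]
iadd       -> [-26, -58]
idiv       -> [0]
bipush 9   -> [0, 9]
idiv       -> [0]
bipush -5  -> [0, -5]
imul       -> [0]
bipush 2   -> [0, 2]
isub       -> [-2]
ineg       -> [2]
bipush 6   -> [2, 6]
imul       -> [12]

12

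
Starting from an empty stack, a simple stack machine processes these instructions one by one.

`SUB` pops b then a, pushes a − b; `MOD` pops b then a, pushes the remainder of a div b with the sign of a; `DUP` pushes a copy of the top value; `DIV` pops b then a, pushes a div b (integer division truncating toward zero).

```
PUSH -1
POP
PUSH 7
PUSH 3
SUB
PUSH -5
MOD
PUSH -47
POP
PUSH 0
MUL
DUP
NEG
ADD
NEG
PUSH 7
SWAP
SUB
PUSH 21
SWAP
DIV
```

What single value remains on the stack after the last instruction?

3

PUSH -1  → [-1]
POP      → []
PUSH 7   → [7]
PUSH 3   → [7, 3]
SUB      → [4]
PUSH -5  → [4, -5]
MOD      → [4]
PUSH -47 → [4, -47]
POP      → [4]
PUSH 0   → [4, 0]
MUL      → [0]
DUP      → [0, 0]
NEG      → [0, 0]
ADD      → [0]
NEG      → [0]
PUSH 7   → [0, 7]
SWAP     → [7, 0]
SUB      → [7]
PUSH 21  → [7, 21]
SWAP     → [21, 7]
DIV      → [3]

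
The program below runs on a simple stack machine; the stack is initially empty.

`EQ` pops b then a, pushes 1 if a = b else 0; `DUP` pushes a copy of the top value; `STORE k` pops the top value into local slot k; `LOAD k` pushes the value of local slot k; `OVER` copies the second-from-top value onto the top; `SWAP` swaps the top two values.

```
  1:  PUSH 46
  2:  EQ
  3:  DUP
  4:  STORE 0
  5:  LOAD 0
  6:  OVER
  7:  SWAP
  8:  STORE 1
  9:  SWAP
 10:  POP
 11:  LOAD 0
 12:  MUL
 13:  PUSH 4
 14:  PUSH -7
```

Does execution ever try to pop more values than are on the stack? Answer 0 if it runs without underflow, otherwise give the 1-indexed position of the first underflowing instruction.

PUSH 46 -> [46]
EQ  — needs 2 operands, stack has 1 → underflow

2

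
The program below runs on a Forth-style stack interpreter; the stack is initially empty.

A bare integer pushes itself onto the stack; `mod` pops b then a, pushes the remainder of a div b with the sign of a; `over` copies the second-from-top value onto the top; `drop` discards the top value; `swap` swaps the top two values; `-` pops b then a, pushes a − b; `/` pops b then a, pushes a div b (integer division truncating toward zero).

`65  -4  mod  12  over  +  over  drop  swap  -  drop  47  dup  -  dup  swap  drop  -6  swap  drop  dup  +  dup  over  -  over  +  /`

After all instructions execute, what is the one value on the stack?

65    [65]
-4    [65, -4]
mod   [1]
12    [1, 12]
over  [1, 12, 1]
+     [1, 13]
over  [1, 13, 1]
drop  [1, 13]
swap  [13, 1]
-     [12]
drop  []
47    [47]
dup   [47, 47]
-     [0]
dup   [0, 0]
swap  [0, 0]
drop  [0]
-6    [0, -6]
swap  [-6, 0]
drop  [-6]
dup   [-6, -6]
+     [-12]
dup   [-12, -12]
over  [-12, -12, -12]
-     [-12, 0]
over  [-12, 0, -12]
+     [-12, -12]
/     [1]

1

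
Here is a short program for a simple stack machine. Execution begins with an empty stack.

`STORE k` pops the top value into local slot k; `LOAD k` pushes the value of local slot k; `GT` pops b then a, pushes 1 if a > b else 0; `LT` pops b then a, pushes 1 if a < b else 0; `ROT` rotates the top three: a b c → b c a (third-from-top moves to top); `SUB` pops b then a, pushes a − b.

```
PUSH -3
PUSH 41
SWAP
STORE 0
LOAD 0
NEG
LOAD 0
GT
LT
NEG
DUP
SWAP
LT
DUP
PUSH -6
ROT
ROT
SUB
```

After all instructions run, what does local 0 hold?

PUSH -3  [-3]
PUSH 41  [-3, 41]
SWAP     [41, -3]
STORE 0  [41]
LOAD 0   [41, -3]
NEG      [41, 3]
LOAD 0   [41, 3, -3]
GT       [41, 1]
LT       [0]
NEG      [0]
DUP      [0, 0]
SWAP     [0, 0]
LT       [0]
DUP      [0, 0]
PUSH -6  [0, 0, -6]
ROT      [0, -6, 0]
ROT      [-6, 0, 0]
SUB      [-6, 0]

-3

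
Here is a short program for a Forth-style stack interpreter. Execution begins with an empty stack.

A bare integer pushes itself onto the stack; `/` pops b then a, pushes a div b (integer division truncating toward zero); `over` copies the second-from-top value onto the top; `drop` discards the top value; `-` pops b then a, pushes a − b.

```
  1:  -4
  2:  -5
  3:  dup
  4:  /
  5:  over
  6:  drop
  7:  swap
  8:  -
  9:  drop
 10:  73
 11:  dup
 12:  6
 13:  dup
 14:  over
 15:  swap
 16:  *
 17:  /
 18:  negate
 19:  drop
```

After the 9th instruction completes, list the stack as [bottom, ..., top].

[]

-4    -4
-5    -4 -5
dup   -4 -5 -5
/     -4 1
over  -4 1 -4
drop  -4 1
swap  1 -4
-     5
drop  (empty)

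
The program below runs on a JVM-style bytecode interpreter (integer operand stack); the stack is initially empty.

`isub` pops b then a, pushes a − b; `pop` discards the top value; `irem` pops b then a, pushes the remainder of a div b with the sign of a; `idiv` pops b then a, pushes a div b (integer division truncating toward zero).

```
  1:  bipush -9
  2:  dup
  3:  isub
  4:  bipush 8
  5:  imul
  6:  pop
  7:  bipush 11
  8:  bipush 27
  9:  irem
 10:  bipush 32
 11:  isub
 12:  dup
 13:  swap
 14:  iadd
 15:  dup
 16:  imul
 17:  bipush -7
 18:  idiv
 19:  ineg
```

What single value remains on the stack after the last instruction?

bipush -9  -9
dup        -9 -9
isub       0
bipush 8   0 8
imul       0
pop        (empty)
bipush 11  11
bipush 27  11 27
irem       11
bipush 32  11 32
isub       -21
dup        -21 -21
swap       -21 -21
iadd       -42
dup        -42 -42
imul       1764
bipush -7  1764 -7
idiv       -252
ineg       252

252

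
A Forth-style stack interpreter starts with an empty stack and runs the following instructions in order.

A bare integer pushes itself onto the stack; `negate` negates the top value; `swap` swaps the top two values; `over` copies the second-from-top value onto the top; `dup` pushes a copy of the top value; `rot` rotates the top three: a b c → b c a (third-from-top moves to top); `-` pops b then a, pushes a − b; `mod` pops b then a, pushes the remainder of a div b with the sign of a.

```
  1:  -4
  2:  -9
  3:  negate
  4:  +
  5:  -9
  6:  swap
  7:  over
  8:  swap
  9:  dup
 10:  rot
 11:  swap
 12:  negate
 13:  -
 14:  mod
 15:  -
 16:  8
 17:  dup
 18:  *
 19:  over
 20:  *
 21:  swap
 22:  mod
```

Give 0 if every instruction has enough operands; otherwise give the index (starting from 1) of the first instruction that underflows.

0

-4     -> [-4]
-9     -> [-4, -9]
negate -> [-4, 9]
+      -> [5]
-9     -> [5, -9]
swap   -> [-9, 5]
over   -> [-9, 5, -9]
swap   -> [-9, -9, 5]
dup    -> [-9, -9, 5, 5]
rot    -> [-9, 5, 5, -9]
swap   -> [-9, 5, -9, 5]
negate -> [-9, 5, -9, -5]
-      -> [-9, 5, -4]
mod    -> [-9, 1]
-      -> [-10]
8      -> [-10, 8]
dup    -> [-10, 8, 8]
*      -> [-10, 64]
over   -> [-10, 64, -10]
*      -> [-10, -640]
swap   -> [-640, -10]
mod    -> [0]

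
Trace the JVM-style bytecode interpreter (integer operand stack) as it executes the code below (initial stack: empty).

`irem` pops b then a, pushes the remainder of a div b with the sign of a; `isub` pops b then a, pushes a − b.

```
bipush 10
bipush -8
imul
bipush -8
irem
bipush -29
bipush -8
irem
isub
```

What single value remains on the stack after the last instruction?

bipush 10  : 10
bipush -8  : 10 -8
imul       : -80
bipush -8  : -80 -8
irem       : 0
bipush -29 : 0 -29
bipush -8  : 0 -29 -8
irem       : 0 -5
isub       : 5

5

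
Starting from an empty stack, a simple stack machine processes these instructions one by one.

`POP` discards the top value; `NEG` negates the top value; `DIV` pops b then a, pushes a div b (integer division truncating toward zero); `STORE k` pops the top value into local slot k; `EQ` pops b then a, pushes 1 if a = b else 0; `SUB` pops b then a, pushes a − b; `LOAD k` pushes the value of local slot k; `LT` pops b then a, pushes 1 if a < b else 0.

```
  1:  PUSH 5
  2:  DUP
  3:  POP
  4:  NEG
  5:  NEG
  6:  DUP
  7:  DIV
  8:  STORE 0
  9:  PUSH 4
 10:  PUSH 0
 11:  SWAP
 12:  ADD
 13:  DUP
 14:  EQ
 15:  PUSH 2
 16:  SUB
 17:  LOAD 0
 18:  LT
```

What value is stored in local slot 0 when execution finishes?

1

PUSH 5   5
DUP      5 5
POP      5
NEG      -5
NEG      5
DUP      5 5
DIV      1
STORE 0  (empty)
PUSH 4   4
PUSH 0   4 0
SWAP     0 4
ADD      4
DUP      4 4
EQ       1
PUSH 2   1 2
SUB      -1
LOAD 0   -1 1
LT       1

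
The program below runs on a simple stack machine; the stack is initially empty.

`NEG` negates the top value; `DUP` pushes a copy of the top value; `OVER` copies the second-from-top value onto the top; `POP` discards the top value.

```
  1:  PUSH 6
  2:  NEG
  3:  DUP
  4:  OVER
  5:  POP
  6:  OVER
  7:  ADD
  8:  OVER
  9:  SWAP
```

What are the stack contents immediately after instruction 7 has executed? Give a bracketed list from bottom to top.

[-6, -12]

PUSH 6 : 6
NEG    : -6
DUP    : -6 -6
OVER   : -6 -6 -6
POP    : -6 -6
OVER   : -6 -6 -6
ADD    : -6 -12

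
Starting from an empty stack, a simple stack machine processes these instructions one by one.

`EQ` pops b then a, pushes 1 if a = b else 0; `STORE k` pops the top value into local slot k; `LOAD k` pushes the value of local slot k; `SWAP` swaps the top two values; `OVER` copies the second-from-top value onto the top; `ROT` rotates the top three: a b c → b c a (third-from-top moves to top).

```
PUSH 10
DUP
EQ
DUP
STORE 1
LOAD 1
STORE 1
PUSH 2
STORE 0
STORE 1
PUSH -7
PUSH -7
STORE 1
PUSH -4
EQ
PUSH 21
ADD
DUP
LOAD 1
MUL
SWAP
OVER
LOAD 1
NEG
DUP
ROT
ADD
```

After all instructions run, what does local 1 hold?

PUSH 10 -> 10
DUP     -> 10 10
EQ      -> 1
DUP     -> 1 1
STORE 1 -> 1
LOAD 1  -> 1 1
STORE 1 -> 1
PUSH 2  -> 1 2
STORE 0 -> 1
STORE 1 -> (empty)
PUSH -7 -> -7
PUSH -7 -> -7 -7
STORE 1 -> -7
PUSH -4 -> -7 -4
EQ      -> 0
PUSH 21 -> 0 21
ADD     -> 21
DUP     -> 21 21
LOAD 1  -> 21 21 -7
MUL     -> 21 -147
SWAP    -> -147 21
OVER    -> -147 21 -147
LOAD 1  -> -147 21 -147 -7
NEG     -> -147 21 -147 7
DUP     -> -147 21 -147 7 7
ROT     -> -147 21 7 7 -147
ADD     -> -147 21 7 -140

-7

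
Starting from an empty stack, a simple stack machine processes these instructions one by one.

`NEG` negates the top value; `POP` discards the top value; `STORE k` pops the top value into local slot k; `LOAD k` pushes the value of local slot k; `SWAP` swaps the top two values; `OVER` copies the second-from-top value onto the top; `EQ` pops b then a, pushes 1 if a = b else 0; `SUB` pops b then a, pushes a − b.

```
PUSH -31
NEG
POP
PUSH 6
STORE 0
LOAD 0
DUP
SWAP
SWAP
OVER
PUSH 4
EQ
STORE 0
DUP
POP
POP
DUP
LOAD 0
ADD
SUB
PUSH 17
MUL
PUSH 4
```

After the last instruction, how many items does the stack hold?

2

PUSH -31 : [-31]
NEG      : [31]
POP      : []
PUSH 6   : [6]
STORE 0  : []
LOAD 0   : [6]
DUP      : [6, 6]
SWAP     : [6, 6]
SWAP     : [6, 6]
OVER     : [6, 6, 6]
PUSH 4   : [6, 6, 6, 4]
EQ       : [6, 6, 0]
STORE 0  : [6, 6]
DUP      : [6, 6, 6]
POP      : [6, 6]
POP      : [6]
DUP      : [6, 6]
LOAD 0   : [6, 6, 0]
ADD      : [6, 6]
SUB      : [0]
PUSH 17  : [0, 17]
MUL      : [0]
PUSH 4   : [0, 4]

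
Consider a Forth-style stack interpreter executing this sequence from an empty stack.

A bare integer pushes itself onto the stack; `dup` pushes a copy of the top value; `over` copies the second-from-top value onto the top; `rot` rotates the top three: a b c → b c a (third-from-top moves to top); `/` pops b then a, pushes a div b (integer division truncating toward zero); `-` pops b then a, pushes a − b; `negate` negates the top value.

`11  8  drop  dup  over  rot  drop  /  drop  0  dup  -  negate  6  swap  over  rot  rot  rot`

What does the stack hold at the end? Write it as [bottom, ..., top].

11     : 11
8      : 11 8
drop   : 11
dup    : 11 11
over   : 11 11 11
rot    : 11 11 11
drop   : 11 11
/      : 1
drop   : (empty)
0      : 0
dup    : 0 0
-      : 0
negate : 0
6      : 0 6
swap   : 6 0
over   : 6 0 6
rot    : 0 6 6
rot    : 6 6 0
rot    : 6 0 6

[6, 0, 6]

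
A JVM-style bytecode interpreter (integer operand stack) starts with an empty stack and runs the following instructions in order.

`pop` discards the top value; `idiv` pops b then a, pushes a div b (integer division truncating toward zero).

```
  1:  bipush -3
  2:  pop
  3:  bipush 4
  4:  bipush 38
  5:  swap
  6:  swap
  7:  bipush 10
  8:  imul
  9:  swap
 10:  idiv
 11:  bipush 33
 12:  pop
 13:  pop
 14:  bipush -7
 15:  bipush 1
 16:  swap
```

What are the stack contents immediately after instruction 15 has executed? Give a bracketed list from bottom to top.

[-7, 1]

bipush -3 : -3
pop       : (empty)
bipush 4  : 4
bipush 38 : 4 38
swap      : 38 4
swap      : 4 38
bipush 10 : 4 38 10
imul      : 4 380
swap      : 380 4
idiv      : 95
bipush 33 : 95 33
pop       : 95
pop       : (empty)
bipush -7 : -7
bipush 1  : -7 1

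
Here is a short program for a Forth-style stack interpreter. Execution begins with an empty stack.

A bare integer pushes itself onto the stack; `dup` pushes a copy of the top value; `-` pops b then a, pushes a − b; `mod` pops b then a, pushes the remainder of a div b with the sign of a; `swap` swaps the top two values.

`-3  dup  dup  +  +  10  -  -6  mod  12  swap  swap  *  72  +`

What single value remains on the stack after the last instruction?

-3   -> [-3]
dup  -> [-3, -3]
dup  -> [-3, -3, -3]
+    -> [-3, -6]
+    -> [-9]
10   -> [-9, 10]
-    -> [-19]
-6   -> [-19, -6]
mod  -> [-1]
12   -> [-1, 12]
swap -> [12, -1]
swap -> [-1, 12]
*    -> [-12]
72   -> [-12, 72]
+    -> [60]

60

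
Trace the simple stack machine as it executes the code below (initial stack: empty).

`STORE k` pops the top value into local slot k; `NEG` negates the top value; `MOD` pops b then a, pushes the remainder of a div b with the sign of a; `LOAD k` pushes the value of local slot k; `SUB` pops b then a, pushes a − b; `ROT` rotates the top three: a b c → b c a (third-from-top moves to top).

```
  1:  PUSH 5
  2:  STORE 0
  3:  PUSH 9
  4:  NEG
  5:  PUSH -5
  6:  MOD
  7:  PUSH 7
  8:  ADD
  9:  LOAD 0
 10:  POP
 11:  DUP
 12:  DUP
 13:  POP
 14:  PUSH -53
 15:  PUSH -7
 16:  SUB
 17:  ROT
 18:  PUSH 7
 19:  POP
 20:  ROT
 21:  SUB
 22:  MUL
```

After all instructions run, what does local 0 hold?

PUSH 5   → 5
STORE 0  → (empty)
PUSH 9   → 9
NEG      → -9
PUSH -5  → -9 -5
MOD      → -4
PUSH 7   → -4 7
ADD      → 3
LOAD 0   → 3 5
POP      → 3
DUP      → 3 3
DUP      → 3 3 3
POP      → 3 3
PUSH -53 → 3 3 -53
PUSH -7  → 3 3 -53 -7
SUB      → 3 3 -46
ROT      → 3 -46 3
PUSH 7   → 3 -46 3 7
POP      → 3 -46 3
ROT      → -46 3 3
SUB      → -46 0
MUL      → 0

5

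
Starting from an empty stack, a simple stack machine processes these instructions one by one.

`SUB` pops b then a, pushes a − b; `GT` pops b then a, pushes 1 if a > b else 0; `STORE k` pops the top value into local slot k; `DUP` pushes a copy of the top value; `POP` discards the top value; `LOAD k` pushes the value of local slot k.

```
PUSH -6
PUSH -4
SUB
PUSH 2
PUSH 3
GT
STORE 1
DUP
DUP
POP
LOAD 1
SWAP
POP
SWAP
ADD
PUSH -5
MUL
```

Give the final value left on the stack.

PUSH -6 -> [-6]
PUSH -4 -> [-6, -4]
SUB     -> [-2]
PUSH 2  -> [-2, 2]
PUSH 3  -> [-2, 2, 3]
GT      -> [-2, 0]
STORE 1 -> [-2]
DUP     -> [-2, -2]
DUP     -> [-2, -2, -2]
POP     -> [-2, -2]
LOAD 1  -> [-2, -2, 0]
SWAP    -> [-2, 0, -2]
POP     -> [-2, 0]
SWAP    -> [0, -2]
ADD     -> [-2]
PUSH -5 -> [-2, -5]
MUL     -> [10]

10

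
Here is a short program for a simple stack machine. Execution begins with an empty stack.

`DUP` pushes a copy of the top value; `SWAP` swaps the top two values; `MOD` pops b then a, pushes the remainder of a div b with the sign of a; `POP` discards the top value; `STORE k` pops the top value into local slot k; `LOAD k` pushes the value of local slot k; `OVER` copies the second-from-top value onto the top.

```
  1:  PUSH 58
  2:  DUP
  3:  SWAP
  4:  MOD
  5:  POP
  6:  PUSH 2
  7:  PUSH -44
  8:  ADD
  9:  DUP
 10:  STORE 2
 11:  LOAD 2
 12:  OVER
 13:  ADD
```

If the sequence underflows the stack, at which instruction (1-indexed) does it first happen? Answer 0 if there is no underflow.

0

PUSH 58  → 58
DUP      → 58 58
SWAP     → 58 58
MOD      → 0
POP      → (empty)
PUSH 2   → 2
PUSH -44 → 2 -44
ADD      → -42
DUP      → -42 -42
STORE 2  → -42
LOAD 2   → -42 -42
OVER     → -42 -42 -42
ADD      → -42 -84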